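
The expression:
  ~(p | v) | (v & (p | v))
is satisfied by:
  {v: True, p: False}
  {p: False, v: False}
  {p: True, v: True}


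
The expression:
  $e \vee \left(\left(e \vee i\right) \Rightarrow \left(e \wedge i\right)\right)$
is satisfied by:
  {e: True, i: False}
  {i: False, e: False}
  {i: True, e: True}


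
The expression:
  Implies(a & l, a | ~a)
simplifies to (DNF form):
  True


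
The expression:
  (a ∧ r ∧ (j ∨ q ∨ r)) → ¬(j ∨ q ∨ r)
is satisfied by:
  {a: False, r: False}
  {r: True, a: False}
  {a: True, r: False}


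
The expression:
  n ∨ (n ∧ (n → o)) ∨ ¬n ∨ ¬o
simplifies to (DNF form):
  True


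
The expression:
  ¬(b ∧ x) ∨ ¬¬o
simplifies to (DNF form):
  o ∨ ¬b ∨ ¬x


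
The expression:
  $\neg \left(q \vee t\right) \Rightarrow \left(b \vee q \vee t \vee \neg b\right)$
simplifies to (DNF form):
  $\text{True}$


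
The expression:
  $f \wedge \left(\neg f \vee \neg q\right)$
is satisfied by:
  {f: True, q: False}


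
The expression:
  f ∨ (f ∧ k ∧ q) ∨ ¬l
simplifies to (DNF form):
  f ∨ ¬l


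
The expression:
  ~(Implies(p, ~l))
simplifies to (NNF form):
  l & p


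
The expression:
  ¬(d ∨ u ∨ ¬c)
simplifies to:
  c ∧ ¬d ∧ ¬u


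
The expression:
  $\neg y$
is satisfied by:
  {y: False}


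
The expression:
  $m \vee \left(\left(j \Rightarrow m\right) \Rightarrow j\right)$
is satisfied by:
  {m: True, j: True}
  {m: True, j: False}
  {j: True, m: False}


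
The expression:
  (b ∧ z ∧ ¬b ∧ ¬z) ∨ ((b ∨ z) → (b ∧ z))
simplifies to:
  (b ∧ z) ∨ (¬b ∧ ¬z)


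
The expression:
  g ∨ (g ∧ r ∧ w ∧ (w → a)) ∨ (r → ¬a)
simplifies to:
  g ∨ ¬a ∨ ¬r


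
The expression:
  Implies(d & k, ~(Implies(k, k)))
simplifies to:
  ~d | ~k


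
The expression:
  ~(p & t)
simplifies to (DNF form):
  ~p | ~t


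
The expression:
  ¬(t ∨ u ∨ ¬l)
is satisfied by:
  {l: True, u: False, t: False}


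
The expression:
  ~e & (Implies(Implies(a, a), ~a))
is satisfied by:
  {e: False, a: False}


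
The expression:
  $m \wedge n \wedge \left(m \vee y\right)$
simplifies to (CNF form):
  $m \wedge n$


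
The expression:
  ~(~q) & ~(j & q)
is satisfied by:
  {q: True, j: False}


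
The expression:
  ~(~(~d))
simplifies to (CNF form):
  ~d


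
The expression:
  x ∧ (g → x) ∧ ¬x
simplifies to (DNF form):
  False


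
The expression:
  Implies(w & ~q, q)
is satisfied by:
  {q: True, w: False}
  {w: False, q: False}
  {w: True, q: True}


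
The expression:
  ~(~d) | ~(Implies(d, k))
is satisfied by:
  {d: True}


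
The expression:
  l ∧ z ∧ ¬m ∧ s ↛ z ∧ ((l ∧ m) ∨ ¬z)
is never true.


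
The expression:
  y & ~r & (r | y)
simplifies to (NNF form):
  y & ~r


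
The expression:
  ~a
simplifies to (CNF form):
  ~a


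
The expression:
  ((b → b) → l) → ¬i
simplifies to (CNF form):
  ¬i ∨ ¬l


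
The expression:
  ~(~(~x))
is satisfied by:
  {x: False}


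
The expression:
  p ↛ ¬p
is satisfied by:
  {p: True}


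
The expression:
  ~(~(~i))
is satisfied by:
  {i: False}


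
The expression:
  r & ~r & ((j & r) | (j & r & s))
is never true.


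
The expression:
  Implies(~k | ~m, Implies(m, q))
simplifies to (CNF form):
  k | q | ~m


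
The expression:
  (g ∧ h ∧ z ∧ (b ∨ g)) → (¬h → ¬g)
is always true.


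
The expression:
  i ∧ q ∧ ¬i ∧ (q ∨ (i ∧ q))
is never true.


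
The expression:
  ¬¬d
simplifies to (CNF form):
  d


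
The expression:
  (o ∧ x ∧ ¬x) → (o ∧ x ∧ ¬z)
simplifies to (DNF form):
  True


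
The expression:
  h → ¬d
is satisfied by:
  {h: False, d: False}
  {d: True, h: False}
  {h: True, d: False}


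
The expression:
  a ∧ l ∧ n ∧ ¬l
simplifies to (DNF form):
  False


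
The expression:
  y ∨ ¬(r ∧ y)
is always true.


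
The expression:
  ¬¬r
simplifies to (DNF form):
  r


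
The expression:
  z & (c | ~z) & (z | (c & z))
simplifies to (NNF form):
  c & z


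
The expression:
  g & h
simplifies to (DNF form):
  g & h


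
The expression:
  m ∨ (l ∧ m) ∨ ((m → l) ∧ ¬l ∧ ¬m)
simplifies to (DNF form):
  m ∨ ¬l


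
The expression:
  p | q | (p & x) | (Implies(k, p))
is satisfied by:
  {p: True, q: True, k: False}
  {p: True, k: False, q: False}
  {q: True, k: False, p: False}
  {q: False, k: False, p: False}
  {p: True, q: True, k: True}
  {p: True, k: True, q: False}
  {q: True, k: True, p: False}


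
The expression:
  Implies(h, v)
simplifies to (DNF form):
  v | ~h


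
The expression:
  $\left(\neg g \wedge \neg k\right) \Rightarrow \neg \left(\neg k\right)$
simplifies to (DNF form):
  $g \vee k$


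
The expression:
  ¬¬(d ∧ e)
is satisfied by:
  {e: True, d: True}


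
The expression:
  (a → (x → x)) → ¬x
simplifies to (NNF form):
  ¬x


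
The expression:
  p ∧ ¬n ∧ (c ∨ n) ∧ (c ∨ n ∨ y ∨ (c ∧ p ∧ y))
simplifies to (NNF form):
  c ∧ p ∧ ¬n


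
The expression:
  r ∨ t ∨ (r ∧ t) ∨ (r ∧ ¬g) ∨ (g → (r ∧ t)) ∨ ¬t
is always true.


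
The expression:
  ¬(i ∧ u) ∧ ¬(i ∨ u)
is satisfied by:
  {u: False, i: False}


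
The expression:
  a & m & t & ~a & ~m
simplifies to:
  False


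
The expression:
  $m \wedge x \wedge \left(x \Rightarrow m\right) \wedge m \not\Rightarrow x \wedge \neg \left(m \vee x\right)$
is never true.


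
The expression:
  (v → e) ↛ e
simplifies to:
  ¬e ∧ ¬v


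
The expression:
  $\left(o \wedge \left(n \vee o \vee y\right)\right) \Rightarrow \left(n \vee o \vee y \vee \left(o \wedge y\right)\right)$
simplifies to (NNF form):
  $\text{True}$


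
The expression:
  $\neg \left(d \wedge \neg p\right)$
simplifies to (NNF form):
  $p \vee \neg d$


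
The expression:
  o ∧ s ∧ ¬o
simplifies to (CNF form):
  False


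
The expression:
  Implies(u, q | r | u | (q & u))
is always true.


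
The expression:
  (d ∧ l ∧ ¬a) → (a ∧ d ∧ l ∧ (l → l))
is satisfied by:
  {a: True, l: False, d: False}
  {l: False, d: False, a: False}
  {a: True, d: True, l: False}
  {d: True, l: False, a: False}
  {a: True, l: True, d: False}
  {l: True, a: False, d: False}
  {a: True, d: True, l: True}


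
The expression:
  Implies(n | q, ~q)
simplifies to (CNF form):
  ~q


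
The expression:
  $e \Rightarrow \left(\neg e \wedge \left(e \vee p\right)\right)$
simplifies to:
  $\neg e$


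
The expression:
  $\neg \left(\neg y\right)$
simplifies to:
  $y$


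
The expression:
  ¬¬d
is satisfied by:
  {d: True}


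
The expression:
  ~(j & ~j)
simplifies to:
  True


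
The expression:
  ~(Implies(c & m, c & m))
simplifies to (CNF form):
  False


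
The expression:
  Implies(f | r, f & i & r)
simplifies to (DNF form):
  (r & ~r) | (f & i & r) | (~f & ~r) | (f & i & ~f) | (f & r & ~r) | (i & r & ~r) | (f & ~f & ~r) | (i & ~f & ~r)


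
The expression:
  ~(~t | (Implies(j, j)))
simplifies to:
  False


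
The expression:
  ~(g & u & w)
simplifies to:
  ~g | ~u | ~w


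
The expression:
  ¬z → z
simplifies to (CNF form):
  z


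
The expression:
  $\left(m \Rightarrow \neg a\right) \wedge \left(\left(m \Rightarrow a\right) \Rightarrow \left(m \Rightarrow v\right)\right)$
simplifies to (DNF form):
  $\neg a \vee \neg m$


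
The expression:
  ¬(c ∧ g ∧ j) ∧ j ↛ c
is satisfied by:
  {j: True, c: False}


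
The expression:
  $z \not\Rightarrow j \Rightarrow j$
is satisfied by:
  {j: True, z: False}
  {z: False, j: False}
  {z: True, j: True}


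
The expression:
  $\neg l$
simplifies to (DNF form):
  $\neg l$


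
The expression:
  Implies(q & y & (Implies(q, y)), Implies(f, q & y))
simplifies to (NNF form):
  True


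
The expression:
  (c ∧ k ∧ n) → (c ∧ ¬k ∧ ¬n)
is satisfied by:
  {k: False, n: False, c: False}
  {c: True, k: False, n: False}
  {n: True, k: False, c: False}
  {c: True, n: True, k: False}
  {k: True, c: False, n: False}
  {c: True, k: True, n: False}
  {n: True, k: True, c: False}


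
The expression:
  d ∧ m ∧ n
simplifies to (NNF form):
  d ∧ m ∧ n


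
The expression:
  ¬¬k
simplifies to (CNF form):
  k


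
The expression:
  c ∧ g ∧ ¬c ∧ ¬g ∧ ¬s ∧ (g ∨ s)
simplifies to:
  False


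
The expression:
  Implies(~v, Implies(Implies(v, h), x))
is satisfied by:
  {x: True, v: True}
  {x: True, v: False}
  {v: True, x: False}


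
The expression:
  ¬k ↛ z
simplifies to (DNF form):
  z ∨ ¬k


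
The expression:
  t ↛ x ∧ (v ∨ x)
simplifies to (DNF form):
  t ∧ v ∧ ¬x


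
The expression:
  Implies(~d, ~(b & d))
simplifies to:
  True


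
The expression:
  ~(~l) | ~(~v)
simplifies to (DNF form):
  l | v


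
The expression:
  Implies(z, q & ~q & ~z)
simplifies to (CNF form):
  ~z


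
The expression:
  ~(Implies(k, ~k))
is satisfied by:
  {k: True}


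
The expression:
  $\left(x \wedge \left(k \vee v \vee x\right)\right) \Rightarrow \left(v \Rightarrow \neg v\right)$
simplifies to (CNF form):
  $\neg v \vee \neg x$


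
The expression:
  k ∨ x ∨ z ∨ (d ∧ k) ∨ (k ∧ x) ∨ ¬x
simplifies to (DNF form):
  True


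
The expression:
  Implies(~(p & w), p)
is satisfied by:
  {p: True}


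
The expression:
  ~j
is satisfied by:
  {j: False}


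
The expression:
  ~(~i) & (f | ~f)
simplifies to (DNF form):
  i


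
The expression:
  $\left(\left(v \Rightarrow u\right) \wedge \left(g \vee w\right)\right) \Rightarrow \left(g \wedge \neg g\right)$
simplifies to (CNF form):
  $\left(v \vee \neg g\right) \wedge \left(v \vee \neg w\right) \wedge \left(\neg g \vee \neg u\right) \wedge \left(\neg u \vee \neg w\right)$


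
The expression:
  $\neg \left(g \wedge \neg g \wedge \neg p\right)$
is always true.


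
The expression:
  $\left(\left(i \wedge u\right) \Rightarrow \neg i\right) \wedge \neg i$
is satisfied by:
  {i: False}


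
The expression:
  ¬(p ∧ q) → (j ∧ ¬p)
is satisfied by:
  {q: True, j: True, p: False}
  {j: True, p: False, q: False}
  {q: True, j: True, p: True}
  {q: True, p: True, j: False}


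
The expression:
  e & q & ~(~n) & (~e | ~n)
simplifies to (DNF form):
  False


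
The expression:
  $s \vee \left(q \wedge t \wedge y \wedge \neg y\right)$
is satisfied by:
  {s: True}


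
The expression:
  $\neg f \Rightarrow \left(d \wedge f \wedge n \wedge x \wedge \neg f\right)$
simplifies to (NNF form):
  $f$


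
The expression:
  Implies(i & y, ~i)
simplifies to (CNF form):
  ~i | ~y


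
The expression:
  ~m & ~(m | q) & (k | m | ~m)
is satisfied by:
  {q: False, m: False}


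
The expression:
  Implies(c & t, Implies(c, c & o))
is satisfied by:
  {o: True, c: False, t: False}
  {c: False, t: False, o: False}
  {o: True, t: True, c: False}
  {t: True, c: False, o: False}
  {o: True, c: True, t: False}
  {c: True, o: False, t: False}
  {o: True, t: True, c: True}


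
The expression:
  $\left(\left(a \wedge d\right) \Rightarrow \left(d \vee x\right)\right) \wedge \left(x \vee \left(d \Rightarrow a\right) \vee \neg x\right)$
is always true.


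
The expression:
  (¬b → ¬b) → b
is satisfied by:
  {b: True}


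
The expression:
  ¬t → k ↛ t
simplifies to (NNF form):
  k ∨ t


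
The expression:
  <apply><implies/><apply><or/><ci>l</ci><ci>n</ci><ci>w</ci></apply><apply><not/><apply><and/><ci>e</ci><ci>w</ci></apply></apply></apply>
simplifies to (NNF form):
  <apply><or/><apply><not/><ci>e</ci></apply><apply><not/><ci>w</ci></apply></apply>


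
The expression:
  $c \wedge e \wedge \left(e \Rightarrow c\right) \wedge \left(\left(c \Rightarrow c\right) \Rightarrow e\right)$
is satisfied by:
  {c: True, e: True}


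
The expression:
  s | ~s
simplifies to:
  True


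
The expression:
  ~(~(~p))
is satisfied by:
  {p: False}


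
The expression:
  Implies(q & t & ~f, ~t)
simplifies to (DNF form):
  f | ~q | ~t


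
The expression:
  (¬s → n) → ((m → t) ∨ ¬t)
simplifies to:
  True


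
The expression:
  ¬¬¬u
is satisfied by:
  {u: False}


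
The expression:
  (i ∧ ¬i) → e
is always true.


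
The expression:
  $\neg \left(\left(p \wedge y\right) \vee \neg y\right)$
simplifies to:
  $y \wedge \neg p$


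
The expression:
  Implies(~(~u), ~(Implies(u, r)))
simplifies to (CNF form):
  ~r | ~u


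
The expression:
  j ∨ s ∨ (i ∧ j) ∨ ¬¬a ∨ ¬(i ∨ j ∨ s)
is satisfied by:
  {a: True, s: True, j: True, i: False}
  {a: True, s: True, j: False, i: False}
  {a: True, j: True, s: False, i: False}
  {a: True, j: False, s: False, i: False}
  {s: True, j: True, a: False, i: False}
  {s: True, a: False, j: False, i: False}
  {s: False, j: True, a: False, i: False}
  {s: False, a: False, j: False, i: False}
  {a: True, i: True, s: True, j: True}
  {a: True, i: True, s: True, j: False}
  {a: True, i: True, j: True, s: False}
  {a: True, i: True, j: False, s: False}
  {i: True, s: True, j: True, a: False}
  {i: True, s: True, j: False, a: False}
  {i: True, j: True, s: False, a: False}


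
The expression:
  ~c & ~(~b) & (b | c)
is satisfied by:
  {b: True, c: False}


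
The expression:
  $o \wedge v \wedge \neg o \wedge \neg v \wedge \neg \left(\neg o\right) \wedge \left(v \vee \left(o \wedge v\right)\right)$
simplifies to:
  $\text{False}$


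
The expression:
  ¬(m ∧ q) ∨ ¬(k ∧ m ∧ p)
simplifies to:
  ¬k ∨ ¬m ∨ ¬p ∨ ¬q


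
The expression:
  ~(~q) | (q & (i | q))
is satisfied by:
  {q: True}


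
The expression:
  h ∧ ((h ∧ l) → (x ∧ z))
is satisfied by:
  {h: True, x: True, z: True, l: False}
  {h: True, x: True, z: False, l: False}
  {h: True, z: True, l: False, x: False}
  {h: True, z: False, l: False, x: False}
  {h: True, x: True, l: True, z: True}


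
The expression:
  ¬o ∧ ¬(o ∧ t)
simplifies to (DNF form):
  ¬o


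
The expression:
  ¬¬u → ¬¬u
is always true.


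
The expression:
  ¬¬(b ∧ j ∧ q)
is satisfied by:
  {j: True, b: True, q: True}


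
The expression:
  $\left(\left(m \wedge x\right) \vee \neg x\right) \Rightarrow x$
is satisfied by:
  {x: True}


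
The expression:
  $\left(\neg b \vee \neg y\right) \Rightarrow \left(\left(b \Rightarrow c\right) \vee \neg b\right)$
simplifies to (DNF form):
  $c \vee y \vee \neg b$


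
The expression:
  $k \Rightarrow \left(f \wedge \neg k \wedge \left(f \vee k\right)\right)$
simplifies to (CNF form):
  $\neg k$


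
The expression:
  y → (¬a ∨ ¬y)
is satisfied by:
  {y: False, a: False}
  {a: True, y: False}
  {y: True, a: False}


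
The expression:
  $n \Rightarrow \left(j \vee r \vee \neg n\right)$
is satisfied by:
  {r: True, j: True, n: False}
  {r: True, j: False, n: False}
  {j: True, r: False, n: False}
  {r: False, j: False, n: False}
  {r: True, n: True, j: True}
  {r: True, n: True, j: False}
  {n: True, j: True, r: False}


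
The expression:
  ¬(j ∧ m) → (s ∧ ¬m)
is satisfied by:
  {s: True, j: True, m: False}
  {s: True, j: False, m: False}
  {m: True, s: True, j: True}
  {m: True, j: True, s: False}


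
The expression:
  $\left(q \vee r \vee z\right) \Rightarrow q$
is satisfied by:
  {q: True, z: False, r: False}
  {r: True, q: True, z: False}
  {q: True, z: True, r: False}
  {r: True, q: True, z: True}
  {r: False, z: False, q: False}


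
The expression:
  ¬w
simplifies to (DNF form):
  ¬w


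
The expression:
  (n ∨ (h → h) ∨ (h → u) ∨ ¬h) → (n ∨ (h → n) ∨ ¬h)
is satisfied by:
  {n: True, h: False}
  {h: False, n: False}
  {h: True, n: True}


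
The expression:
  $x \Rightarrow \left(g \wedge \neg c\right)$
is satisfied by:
  {g: True, c: False, x: False}
  {c: False, x: False, g: False}
  {g: True, c: True, x: False}
  {c: True, g: False, x: False}
  {x: True, g: True, c: False}


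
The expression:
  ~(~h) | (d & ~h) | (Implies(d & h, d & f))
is always true.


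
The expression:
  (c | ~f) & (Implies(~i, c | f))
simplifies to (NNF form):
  c | (i & ~f)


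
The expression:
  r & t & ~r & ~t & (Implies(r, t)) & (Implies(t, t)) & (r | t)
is never true.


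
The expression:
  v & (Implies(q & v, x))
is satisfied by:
  {v: True, x: True, q: False}
  {v: True, q: False, x: False}
  {v: True, x: True, q: True}


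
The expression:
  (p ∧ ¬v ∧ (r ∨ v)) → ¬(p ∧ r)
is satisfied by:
  {v: True, p: False, r: False}
  {p: False, r: False, v: False}
  {r: True, v: True, p: False}
  {r: True, p: False, v: False}
  {v: True, p: True, r: False}
  {p: True, v: False, r: False}
  {r: True, p: True, v: True}


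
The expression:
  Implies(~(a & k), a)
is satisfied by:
  {a: True}


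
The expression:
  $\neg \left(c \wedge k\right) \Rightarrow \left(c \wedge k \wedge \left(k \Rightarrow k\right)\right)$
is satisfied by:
  {c: True, k: True}


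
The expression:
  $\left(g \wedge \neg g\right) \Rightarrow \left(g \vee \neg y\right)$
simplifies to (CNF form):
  $\text{True}$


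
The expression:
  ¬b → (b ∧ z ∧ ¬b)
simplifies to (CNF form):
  b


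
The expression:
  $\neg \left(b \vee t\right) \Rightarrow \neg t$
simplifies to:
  $\text{True}$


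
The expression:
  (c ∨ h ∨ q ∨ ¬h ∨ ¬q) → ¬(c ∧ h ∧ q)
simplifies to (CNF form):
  ¬c ∨ ¬h ∨ ¬q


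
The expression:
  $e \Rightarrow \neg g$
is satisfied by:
  {g: False, e: False}
  {e: True, g: False}
  {g: True, e: False}


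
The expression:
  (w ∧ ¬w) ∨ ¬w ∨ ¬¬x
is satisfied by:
  {x: True, w: False}
  {w: False, x: False}
  {w: True, x: True}


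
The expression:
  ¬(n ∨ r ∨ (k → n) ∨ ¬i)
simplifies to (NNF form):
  i ∧ k ∧ ¬n ∧ ¬r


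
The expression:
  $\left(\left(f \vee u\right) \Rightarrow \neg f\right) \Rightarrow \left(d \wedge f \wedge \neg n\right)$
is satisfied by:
  {f: True}


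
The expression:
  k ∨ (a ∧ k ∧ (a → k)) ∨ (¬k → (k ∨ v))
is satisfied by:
  {k: True, v: True}
  {k: True, v: False}
  {v: True, k: False}


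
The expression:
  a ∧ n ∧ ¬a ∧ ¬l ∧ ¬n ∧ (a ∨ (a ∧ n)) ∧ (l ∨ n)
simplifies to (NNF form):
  False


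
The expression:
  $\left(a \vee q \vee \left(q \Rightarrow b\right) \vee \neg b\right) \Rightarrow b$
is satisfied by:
  {b: True}


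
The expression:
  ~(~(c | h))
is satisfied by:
  {c: True, h: True}
  {c: True, h: False}
  {h: True, c: False}


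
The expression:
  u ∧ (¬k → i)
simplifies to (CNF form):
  u ∧ (i ∨ k)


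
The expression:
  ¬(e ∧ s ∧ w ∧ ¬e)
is always true.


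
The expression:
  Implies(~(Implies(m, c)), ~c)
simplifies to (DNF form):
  True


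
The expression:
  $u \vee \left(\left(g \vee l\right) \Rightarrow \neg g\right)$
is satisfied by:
  {u: True, g: False}
  {g: False, u: False}
  {g: True, u: True}


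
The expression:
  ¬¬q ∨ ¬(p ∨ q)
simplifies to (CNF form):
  q ∨ ¬p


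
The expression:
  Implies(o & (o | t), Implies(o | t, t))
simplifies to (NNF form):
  t | ~o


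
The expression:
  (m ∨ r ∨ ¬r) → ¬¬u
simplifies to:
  u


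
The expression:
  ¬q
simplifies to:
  ¬q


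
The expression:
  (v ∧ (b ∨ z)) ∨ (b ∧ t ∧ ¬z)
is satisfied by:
  {b: True, v: True, t: True, z: False}
  {b: True, v: True, t: False, z: False}
  {b: True, z: True, v: True, t: True}
  {b: True, z: True, v: True, t: False}
  {z: True, v: True, t: True, b: False}
  {z: True, v: True, t: False, b: False}
  {b: True, t: True, v: False, z: False}


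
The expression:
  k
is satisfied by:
  {k: True}


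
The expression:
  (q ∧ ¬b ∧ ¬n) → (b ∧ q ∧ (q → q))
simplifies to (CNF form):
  b ∨ n ∨ ¬q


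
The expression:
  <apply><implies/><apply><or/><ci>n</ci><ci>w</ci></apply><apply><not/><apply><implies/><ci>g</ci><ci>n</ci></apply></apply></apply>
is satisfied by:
  {g: True, n: False, w: False}
  {n: False, w: False, g: False}
  {g: True, w: True, n: False}


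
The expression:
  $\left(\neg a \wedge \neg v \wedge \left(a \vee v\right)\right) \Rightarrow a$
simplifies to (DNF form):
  $\text{True}$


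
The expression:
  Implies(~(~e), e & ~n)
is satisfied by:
  {e: False, n: False}
  {n: True, e: False}
  {e: True, n: False}


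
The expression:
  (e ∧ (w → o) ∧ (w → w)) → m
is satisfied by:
  {m: True, w: True, e: False, o: False}
  {m: True, w: False, e: False, o: False}
  {m: True, o: True, w: True, e: False}
  {m: True, o: True, w: False, e: False}
  {w: True, o: False, e: False, m: False}
  {w: False, o: False, e: False, m: False}
  {o: True, w: True, e: False, m: False}
  {o: True, w: False, e: False, m: False}
  {m: True, e: True, w: True, o: False}
  {m: True, e: True, w: False, o: False}
  {m: True, o: True, e: True, w: True}
  {m: True, o: True, e: True, w: False}
  {e: True, w: True, o: False, m: False}


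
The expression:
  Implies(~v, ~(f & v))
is always true.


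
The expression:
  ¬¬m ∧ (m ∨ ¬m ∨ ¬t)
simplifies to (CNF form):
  m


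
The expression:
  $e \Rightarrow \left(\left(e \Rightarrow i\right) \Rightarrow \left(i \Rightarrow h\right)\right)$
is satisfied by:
  {h: True, e: False, i: False}
  {e: False, i: False, h: False}
  {h: True, i: True, e: False}
  {i: True, e: False, h: False}
  {h: True, e: True, i: False}
  {e: True, h: False, i: False}
  {h: True, i: True, e: True}


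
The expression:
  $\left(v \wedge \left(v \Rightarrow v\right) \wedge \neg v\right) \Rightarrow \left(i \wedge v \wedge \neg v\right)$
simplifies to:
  $\text{True}$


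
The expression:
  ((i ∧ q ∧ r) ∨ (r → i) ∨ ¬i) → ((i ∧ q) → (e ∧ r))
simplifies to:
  (e ∧ r) ∨ ¬i ∨ ¬q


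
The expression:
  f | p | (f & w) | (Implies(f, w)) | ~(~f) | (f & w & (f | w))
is always true.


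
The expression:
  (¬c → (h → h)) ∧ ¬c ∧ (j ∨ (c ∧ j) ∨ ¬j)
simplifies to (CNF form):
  ¬c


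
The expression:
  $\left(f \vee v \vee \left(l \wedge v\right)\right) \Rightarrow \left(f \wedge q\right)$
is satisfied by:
  {q: True, f: False, v: False}
  {f: False, v: False, q: False}
  {q: True, f: True, v: False}
  {q: True, v: True, f: True}


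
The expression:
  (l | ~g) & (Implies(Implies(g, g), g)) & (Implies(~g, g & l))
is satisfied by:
  {g: True, l: True}


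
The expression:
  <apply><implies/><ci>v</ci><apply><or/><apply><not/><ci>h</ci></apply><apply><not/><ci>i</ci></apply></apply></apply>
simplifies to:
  <apply><or/><apply><not/><ci>h</ci></apply><apply><not/><ci>i</ci></apply><apply><not/><ci>v</ci></apply></apply>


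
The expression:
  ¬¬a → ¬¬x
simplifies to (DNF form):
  x ∨ ¬a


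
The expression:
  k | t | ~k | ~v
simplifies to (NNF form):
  True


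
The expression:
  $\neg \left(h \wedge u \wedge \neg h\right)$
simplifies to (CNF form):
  $\text{True}$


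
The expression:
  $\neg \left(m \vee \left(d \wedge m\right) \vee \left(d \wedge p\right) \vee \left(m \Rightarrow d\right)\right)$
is never true.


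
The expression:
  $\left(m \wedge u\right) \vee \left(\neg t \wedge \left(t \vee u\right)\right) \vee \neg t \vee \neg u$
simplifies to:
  $m \vee \neg t \vee \neg u$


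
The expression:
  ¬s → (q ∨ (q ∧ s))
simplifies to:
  q ∨ s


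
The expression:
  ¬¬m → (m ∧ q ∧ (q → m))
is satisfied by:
  {q: True, m: False}
  {m: False, q: False}
  {m: True, q: True}


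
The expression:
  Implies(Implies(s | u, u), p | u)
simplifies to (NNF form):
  p | s | u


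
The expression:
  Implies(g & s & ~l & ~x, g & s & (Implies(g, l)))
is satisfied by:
  {x: True, l: True, s: False, g: False}
  {x: True, s: False, l: False, g: False}
  {l: True, x: False, s: False, g: False}
  {x: False, s: False, l: False, g: False}
  {g: True, x: True, l: True, s: False}
  {g: True, x: True, s: False, l: False}
  {g: True, l: True, x: False, s: False}
  {g: True, x: False, s: False, l: False}
  {x: True, s: True, l: True, g: False}
  {x: True, s: True, g: False, l: False}
  {s: True, l: True, g: False, x: False}
  {s: True, g: False, l: False, x: False}
  {x: True, s: True, g: True, l: True}
  {x: True, s: True, g: True, l: False}
  {s: True, g: True, l: True, x: False}


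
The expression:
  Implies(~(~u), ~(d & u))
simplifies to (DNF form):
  ~d | ~u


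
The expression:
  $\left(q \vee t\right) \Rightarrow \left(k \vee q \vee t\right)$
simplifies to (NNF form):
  $\text{True}$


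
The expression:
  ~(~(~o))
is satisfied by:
  {o: False}


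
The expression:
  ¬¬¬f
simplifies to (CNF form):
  ¬f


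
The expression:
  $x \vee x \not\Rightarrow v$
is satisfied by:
  {x: True}


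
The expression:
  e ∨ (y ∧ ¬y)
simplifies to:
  e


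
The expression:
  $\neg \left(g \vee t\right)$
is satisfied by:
  {g: False, t: False}


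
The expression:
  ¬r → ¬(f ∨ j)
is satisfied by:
  {r: True, j: False, f: False}
  {r: True, f: True, j: False}
  {r: True, j: True, f: False}
  {r: True, f: True, j: True}
  {f: False, j: False, r: False}


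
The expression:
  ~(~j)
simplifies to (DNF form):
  j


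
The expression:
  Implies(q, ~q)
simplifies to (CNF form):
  ~q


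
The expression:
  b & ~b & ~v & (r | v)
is never true.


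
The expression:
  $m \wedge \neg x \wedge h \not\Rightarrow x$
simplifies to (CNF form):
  $h \wedge m \wedge \neg x$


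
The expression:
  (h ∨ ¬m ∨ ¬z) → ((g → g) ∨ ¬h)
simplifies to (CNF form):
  True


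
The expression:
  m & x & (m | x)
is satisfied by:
  {m: True, x: True}


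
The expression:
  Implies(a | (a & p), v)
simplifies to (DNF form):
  v | ~a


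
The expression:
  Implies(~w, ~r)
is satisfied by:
  {w: True, r: False}
  {r: False, w: False}
  {r: True, w: True}


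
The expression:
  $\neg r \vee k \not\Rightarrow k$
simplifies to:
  $\neg r$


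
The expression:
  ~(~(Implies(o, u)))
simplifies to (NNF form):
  u | ~o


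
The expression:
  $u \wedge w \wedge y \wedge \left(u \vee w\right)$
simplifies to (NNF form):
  $u \wedge w \wedge y$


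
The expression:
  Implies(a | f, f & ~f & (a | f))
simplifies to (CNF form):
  ~a & ~f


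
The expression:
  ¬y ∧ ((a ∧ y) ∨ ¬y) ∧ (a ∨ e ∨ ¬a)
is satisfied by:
  {y: False}


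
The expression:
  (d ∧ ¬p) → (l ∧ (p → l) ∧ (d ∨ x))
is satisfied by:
  {l: True, p: True, d: False}
  {l: True, p: False, d: False}
  {p: True, l: False, d: False}
  {l: False, p: False, d: False}
  {d: True, l: True, p: True}
  {d: True, l: True, p: False}
  {d: True, p: True, l: False}


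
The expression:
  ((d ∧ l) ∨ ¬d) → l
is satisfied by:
  {d: True, l: True}
  {d: True, l: False}
  {l: True, d: False}


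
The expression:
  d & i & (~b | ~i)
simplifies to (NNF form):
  d & i & ~b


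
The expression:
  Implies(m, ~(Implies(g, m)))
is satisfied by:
  {m: False}


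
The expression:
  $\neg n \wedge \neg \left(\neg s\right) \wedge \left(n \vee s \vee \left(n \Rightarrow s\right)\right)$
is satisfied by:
  {s: True, n: False}


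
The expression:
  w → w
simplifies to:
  True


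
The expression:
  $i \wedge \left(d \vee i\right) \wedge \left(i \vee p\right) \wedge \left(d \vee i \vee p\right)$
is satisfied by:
  {i: True}


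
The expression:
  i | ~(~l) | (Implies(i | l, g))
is always true.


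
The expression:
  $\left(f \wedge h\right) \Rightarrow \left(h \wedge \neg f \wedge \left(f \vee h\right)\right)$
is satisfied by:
  {h: False, f: False}
  {f: True, h: False}
  {h: True, f: False}


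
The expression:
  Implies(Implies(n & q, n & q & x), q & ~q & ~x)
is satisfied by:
  {n: True, q: True, x: False}


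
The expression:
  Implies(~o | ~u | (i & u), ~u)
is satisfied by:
  {o: True, i: False, u: False}
  {i: False, u: False, o: False}
  {o: True, i: True, u: False}
  {i: True, o: False, u: False}
  {u: True, o: True, i: False}


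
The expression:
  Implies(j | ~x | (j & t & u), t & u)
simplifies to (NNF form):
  (t | x) & (u | x) & (t | ~j) & (u | ~j)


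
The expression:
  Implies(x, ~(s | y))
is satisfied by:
  {y: False, x: False, s: False}
  {s: True, y: False, x: False}
  {y: True, s: False, x: False}
  {s: True, y: True, x: False}
  {x: True, s: False, y: False}


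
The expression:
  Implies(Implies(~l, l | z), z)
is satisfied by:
  {z: True, l: False}
  {l: False, z: False}
  {l: True, z: True}


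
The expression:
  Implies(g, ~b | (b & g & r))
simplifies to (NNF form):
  r | ~b | ~g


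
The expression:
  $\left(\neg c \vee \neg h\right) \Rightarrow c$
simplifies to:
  $c$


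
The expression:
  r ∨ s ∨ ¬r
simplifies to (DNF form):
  True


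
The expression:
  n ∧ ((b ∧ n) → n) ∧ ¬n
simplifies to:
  False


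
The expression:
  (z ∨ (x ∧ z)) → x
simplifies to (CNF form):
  x ∨ ¬z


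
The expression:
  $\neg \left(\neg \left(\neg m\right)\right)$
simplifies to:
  $\neg m$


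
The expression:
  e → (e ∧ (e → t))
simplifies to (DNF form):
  t ∨ ¬e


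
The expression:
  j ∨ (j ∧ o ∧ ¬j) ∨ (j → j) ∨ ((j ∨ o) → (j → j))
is always true.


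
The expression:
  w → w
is always true.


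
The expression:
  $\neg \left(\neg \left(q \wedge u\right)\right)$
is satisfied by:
  {u: True, q: True}


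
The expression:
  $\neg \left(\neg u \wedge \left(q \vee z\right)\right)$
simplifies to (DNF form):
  $u \vee \left(\neg q \wedge \neg z\right)$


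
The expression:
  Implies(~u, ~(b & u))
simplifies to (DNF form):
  True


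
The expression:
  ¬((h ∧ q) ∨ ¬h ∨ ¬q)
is never true.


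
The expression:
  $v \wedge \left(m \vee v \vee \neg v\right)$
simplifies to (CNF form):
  $v$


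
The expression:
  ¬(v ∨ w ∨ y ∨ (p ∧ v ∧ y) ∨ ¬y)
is never true.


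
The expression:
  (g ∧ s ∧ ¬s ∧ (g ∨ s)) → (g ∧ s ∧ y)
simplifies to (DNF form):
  True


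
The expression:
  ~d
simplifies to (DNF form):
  ~d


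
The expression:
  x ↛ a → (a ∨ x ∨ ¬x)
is always true.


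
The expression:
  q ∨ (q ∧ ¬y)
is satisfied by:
  {q: True}


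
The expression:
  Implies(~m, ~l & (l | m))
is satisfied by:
  {m: True}


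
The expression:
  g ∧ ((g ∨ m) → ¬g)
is never true.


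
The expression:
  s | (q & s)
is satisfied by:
  {s: True}


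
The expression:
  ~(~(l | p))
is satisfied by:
  {l: True, p: True}
  {l: True, p: False}
  {p: True, l: False}


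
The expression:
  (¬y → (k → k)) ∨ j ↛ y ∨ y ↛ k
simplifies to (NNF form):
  True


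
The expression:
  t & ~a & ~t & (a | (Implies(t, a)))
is never true.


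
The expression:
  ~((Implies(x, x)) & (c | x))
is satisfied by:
  {x: False, c: False}


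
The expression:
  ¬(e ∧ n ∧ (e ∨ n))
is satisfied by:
  {e: False, n: False}
  {n: True, e: False}
  {e: True, n: False}


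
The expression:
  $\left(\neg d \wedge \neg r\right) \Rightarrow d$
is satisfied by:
  {r: True, d: True}
  {r: True, d: False}
  {d: True, r: False}


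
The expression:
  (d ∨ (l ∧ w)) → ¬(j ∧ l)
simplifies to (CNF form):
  (¬d ∨ ¬j ∨ ¬l) ∧ (¬j ∨ ¬l ∨ ¬w)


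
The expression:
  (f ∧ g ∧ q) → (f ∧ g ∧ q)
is always true.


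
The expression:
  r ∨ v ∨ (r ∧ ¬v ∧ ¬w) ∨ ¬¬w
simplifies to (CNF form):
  r ∨ v ∨ w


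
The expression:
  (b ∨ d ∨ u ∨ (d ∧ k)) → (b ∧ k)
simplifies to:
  (b ∨ ¬d) ∧ (b ∨ ¬u) ∧ (k ∨ ¬b)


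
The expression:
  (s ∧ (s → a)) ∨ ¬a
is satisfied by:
  {s: True, a: False}
  {a: False, s: False}
  {a: True, s: True}


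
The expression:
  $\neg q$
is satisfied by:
  {q: False}


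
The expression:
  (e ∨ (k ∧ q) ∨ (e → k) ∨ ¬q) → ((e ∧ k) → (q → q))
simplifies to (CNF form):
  True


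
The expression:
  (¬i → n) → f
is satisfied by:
  {f: True, i: False, n: False}
  {n: True, f: True, i: False}
  {f: True, i: True, n: False}
  {n: True, f: True, i: True}
  {n: False, i: False, f: False}


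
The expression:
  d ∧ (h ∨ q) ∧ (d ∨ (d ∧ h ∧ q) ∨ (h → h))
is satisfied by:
  {d: True, q: True, h: True}
  {d: True, q: True, h: False}
  {d: True, h: True, q: False}


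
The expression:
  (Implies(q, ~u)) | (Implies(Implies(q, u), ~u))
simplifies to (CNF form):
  ~q | ~u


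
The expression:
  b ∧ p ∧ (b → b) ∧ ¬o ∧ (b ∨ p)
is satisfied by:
  {p: True, b: True, o: False}


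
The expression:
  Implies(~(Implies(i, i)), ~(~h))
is always true.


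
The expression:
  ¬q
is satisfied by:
  {q: False}


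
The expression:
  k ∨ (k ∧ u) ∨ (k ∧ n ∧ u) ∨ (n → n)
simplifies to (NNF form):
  True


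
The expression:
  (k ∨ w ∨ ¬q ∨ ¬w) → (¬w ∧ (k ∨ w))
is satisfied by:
  {k: True, w: False}


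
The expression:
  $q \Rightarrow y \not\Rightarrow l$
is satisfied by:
  {y: True, l: False, q: False}
  {l: False, q: False, y: False}
  {y: True, l: True, q: False}
  {l: True, y: False, q: False}
  {q: True, y: True, l: False}


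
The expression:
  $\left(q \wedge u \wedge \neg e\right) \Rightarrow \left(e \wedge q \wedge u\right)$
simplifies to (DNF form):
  $e \vee \neg q \vee \neg u$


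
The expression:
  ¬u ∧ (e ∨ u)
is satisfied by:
  {e: True, u: False}


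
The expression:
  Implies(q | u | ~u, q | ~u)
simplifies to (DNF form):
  q | ~u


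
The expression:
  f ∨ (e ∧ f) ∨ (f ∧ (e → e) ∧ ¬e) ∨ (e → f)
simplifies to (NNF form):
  f ∨ ¬e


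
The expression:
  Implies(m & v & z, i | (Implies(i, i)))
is always true.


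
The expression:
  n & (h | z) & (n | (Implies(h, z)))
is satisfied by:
  {z: True, h: True, n: True}
  {z: True, n: True, h: False}
  {h: True, n: True, z: False}


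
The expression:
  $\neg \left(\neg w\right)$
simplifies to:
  $w$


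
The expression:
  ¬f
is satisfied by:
  {f: False}


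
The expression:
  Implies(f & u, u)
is always true.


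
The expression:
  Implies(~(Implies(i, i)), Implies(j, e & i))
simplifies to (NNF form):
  True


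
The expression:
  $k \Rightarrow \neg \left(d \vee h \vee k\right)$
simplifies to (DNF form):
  $\neg k$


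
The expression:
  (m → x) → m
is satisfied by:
  {m: True}


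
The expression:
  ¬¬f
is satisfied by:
  {f: True}


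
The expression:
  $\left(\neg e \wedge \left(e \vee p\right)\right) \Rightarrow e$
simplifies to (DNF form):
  $e \vee \neg p$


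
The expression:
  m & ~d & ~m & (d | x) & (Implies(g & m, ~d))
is never true.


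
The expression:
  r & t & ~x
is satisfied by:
  {t: True, r: True, x: False}


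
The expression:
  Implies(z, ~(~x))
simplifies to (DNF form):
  x | ~z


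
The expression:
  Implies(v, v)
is always true.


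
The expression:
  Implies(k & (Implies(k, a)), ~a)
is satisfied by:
  {k: False, a: False}
  {a: True, k: False}
  {k: True, a: False}


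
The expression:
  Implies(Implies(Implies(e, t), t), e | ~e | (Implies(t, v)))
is always true.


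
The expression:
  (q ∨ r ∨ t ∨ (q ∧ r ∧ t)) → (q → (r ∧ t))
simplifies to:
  (r ∧ t) ∨ ¬q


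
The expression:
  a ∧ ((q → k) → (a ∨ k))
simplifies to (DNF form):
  a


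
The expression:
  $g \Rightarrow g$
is always true.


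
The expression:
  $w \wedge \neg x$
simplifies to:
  $w \wedge \neg x$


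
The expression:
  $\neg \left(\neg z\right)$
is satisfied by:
  {z: True}


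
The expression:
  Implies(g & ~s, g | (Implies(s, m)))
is always true.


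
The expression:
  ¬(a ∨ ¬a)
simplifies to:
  False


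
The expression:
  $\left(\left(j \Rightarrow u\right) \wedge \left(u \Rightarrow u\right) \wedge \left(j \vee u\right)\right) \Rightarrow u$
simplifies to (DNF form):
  $\text{True}$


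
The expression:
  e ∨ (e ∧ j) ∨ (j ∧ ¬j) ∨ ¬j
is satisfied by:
  {e: True, j: False}
  {j: False, e: False}
  {j: True, e: True}


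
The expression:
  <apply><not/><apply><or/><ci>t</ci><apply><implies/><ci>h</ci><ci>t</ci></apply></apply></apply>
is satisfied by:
  {h: True, t: False}


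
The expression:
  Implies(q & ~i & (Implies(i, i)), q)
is always true.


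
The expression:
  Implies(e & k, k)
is always true.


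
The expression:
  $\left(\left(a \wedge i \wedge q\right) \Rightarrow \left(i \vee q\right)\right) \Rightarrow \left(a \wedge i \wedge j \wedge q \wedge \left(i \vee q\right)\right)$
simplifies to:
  $a \wedge i \wedge j \wedge q$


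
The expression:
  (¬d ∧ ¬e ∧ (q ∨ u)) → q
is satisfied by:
  {d: True, q: True, e: True, u: False}
  {d: True, q: True, u: False, e: False}
  {d: True, e: True, u: False, q: False}
  {d: True, u: False, e: False, q: False}
  {q: True, e: True, u: False, d: False}
  {q: True, u: False, e: False, d: False}
  {e: True, q: False, u: False, d: False}
  {q: False, u: False, e: False, d: False}
  {q: True, d: True, u: True, e: True}
  {q: True, d: True, u: True, e: False}
  {d: True, u: True, e: True, q: False}
  {d: True, u: True, q: False, e: False}
  {e: True, u: True, q: True, d: False}
  {u: True, q: True, d: False, e: False}
  {u: True, e: True, d: False, q: False}


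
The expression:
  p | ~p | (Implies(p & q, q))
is always true.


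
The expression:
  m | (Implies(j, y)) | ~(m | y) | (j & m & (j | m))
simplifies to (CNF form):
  True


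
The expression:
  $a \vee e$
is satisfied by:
  {a: True, e: True}
  {a: True, e: False}
  {e: True, a: False}


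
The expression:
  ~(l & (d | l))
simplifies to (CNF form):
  ~l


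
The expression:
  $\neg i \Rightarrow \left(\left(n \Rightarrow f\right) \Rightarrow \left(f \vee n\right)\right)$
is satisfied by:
  {i: True, n: True, f: True}
  {i: True, n: True, f: False}
  {i: True, f: True, n: False}
  {i: True, f: False, n: False}
  {n: True, f: True, i: False}
  {n: True, f: False, i: False}
  {f: True, n: False, i: False}


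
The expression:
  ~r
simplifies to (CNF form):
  ~r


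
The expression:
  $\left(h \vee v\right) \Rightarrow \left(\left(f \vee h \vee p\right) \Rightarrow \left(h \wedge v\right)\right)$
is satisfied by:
  {f: False, h: False, v: False, p: False}
  {p: True, f: False, h: False, v: False}
  {f: True, p: False, h: False, v: False}
  {p: True, f: True, h: False, v: False}
  {v: True, p: False, f: False, h: False}
  {h: True, v: True, p: False, f: False}
  {p: True, h: True, v: True, f: False}
  {h: True, v: True, f: True, p: False}
  {p: True, h: True, v: True, f: True}
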